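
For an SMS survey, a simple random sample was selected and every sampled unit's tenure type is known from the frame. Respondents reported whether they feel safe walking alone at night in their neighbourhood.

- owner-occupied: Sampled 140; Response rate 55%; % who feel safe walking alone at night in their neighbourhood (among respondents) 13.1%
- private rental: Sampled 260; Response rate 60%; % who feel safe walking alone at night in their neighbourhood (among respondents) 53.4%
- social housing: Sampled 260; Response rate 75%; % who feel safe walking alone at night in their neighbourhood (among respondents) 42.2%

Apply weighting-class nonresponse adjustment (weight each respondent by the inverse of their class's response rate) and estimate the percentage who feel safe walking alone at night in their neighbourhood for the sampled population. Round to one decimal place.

40.4%

Inverse-response-rate weighting restores each class to its sampled count, so class totals weight by n_sampled:
  owner-occupied: 140 × 13.1 = 1834
  private rental: 260 × 53.4 = 13,884
  social housing: 260 × 42.2 = 10,972
Adjusted estimate = 26,690 / 660 = 40.4394 → 40.4%.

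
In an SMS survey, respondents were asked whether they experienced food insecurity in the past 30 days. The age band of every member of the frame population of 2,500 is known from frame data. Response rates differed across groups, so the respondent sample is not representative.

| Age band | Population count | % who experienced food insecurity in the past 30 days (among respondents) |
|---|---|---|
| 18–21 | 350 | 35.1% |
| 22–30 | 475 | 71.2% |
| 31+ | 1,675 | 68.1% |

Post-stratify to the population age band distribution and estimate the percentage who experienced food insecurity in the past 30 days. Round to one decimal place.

Reweight to the known age band distribution:
  18–21: (350/2,500) × 35.1 = 4.914
  22–30: (475/2,500) × 71.2 = 13.528
  31+: (1,675/2,500) × 68.1 = 45.627
Post-stratified estimate = 64.069 → 64.1%.

64.1%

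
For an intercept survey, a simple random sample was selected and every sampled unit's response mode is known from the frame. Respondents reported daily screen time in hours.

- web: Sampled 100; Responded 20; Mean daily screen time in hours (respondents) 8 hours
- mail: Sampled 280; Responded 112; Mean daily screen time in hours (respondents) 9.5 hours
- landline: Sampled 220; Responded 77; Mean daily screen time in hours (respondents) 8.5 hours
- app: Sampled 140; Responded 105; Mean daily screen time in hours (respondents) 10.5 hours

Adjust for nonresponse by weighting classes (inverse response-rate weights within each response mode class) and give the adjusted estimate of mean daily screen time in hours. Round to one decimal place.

9.2

Response rates by class: web 20/100 = 20%, mail 112/280 = 40%, landline 77/220 = 35%, app 105/140 = 75%.
Weighting each respondent by the inverse class response rate inflates each class back to its sampled size, so the class weight is n_sampled:
  web: 100 × 8 = 800
  mail: 280 × 9.5 = 2660
  landline: 220 × 8.5 = 1870
  app: 140 × 10.5 = 1470
Adjusted estimate = 6800 / 740 = 9.18919 → 9.2.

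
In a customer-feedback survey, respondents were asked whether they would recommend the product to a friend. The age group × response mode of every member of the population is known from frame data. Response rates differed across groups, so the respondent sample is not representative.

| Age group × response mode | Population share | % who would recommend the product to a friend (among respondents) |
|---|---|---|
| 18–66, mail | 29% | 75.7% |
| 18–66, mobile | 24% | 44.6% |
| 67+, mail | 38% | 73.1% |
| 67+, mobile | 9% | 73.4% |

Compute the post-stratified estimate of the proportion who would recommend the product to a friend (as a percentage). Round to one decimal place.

67.0%

Post-stratification weights by population share, not respondent share:
  18–66, mail: 0.29 × 75.7 = 21.953
  18–66, mobile: 0.24 × 44.6 = 10.704
  67+, mail: 0.38 × 73.1 = 27.778
  67+, mobile: 0.09 × 73.4 = 6.606
Post-stratified estimate = 67.041 → 67.0%.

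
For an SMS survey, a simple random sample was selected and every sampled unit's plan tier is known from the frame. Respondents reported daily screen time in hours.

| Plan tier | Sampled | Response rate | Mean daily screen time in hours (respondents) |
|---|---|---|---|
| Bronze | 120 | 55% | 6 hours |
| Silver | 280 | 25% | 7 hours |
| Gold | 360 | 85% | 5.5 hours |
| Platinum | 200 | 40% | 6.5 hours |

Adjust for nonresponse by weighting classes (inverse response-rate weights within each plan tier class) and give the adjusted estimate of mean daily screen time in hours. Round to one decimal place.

6.2

Weighting each respondent by the inverse class response rate inflates each class back to its sampled size, so the class weight is n_sampled:
  Bronze: 120 × 6 = 720
  Silver: 280 × 7 = 1960
  Gold: 360 × 5.5 = 1980
  Platinum: 200 × 6.5 = 1300
Adjusted estimate = 5960 / 960 = 6.20833 → 6.2.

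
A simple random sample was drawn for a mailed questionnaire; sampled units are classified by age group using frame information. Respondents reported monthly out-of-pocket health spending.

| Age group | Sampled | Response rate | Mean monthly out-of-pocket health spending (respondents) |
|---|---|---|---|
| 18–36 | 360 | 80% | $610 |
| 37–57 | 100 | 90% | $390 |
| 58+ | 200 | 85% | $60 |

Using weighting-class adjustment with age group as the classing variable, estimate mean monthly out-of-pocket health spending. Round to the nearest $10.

$410

Inverse-response-rate weighting restores each class to its sampled count, so class totals weight by n_sampled:
  18–36: 360 × 610 = 219,600
  37–57: 100 × 390 = 39,000
  58+: 200 × 60 = 12,000
Adjusted estimate = 270,600 / 660 = 410 → $410.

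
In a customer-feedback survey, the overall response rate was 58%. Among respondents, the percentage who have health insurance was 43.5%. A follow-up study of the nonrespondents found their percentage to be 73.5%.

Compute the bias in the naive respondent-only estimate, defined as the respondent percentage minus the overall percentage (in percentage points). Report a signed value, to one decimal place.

-12.6 percentage points

Nonresponse fraction = 1 − 0.58 = 0.42.
Bias = (nonresponse fraction) × (respondent percentage − nonrespondent percentage)
     = 0.42 × (43.5 − 73.5) = 0.42 × -30 = -12.6.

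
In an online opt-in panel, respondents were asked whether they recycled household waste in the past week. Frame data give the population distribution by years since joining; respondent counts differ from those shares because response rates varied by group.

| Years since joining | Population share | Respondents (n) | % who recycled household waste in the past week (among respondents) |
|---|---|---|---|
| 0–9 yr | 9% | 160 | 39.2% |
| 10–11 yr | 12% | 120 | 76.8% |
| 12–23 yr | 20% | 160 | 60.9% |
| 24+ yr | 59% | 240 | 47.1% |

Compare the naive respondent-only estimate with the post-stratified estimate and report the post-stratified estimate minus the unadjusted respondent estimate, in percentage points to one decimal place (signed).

-1.0 percentage points

Naive respondent-only estimate (weights = respondent counts):
  (160/680)×39.2 + (120/680)×76.8 + (160/680)×60.9 + (240/680)×47.1 = 53.7294%
Post-stratified estimate weights by population shares:
  0.09×39.2 + 0.12×76.8 + 0.2×60.9 + 0.59×47.1 = 52.713%
Difference = 52.713 − 53.7294 = -1.0164 pp.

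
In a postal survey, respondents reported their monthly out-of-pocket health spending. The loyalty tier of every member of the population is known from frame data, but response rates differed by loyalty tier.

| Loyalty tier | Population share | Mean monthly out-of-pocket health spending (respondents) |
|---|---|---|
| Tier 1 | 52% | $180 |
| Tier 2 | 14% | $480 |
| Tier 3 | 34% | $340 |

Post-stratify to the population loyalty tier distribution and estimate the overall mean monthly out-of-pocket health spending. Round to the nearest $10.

$280

Each cell contributes population-share × respondent value:
  Tier 1: 0.52 × 180 = 93.6
  Tier 2: 0.14 × 480 = 67.2
  Tier 3: 0.34 × 340 = 115.6
Post-stratified estimate = 276.4 → $280.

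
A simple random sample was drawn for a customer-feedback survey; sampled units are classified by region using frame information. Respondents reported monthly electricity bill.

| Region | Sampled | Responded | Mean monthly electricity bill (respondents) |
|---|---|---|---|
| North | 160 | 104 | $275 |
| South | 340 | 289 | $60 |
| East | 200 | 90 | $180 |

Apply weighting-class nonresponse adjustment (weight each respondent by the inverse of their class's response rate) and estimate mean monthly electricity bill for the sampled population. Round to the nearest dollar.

$143

Response rates by class: North 104/160 = 65%, South 289/340 = 85%, East 90/200 = 45%.
Weighting each respondent by the inverse class response rate inflates each class back to its sampled size, so the class weight is n_sampled:
  North: 160 × 275 = 44,000
  South: 340 × 60 = 20,400
  East: 200 × 180 = 36,000
Adjusted estimate = 100,400 / 700 = 143.429 → $143.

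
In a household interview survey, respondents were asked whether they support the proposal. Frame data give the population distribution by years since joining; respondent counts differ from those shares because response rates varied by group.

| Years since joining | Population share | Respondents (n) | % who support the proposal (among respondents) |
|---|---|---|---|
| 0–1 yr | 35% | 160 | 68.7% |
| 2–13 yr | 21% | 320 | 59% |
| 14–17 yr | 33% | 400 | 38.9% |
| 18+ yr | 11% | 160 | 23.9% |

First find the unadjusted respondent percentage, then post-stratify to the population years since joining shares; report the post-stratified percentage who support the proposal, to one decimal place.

Without adjustment, the pooled respondent share is:
  (160/1040)×68.7 + (320/1040)×59 + (400/1040)×38.9 + (160/1040)×23.9 = 47.3615%
Reweighting by population years since joining shares:
  0.35×68.7 + 0.21×59 + 0.33×38.9 + 0.11×23.9 = 51.901%

51.9%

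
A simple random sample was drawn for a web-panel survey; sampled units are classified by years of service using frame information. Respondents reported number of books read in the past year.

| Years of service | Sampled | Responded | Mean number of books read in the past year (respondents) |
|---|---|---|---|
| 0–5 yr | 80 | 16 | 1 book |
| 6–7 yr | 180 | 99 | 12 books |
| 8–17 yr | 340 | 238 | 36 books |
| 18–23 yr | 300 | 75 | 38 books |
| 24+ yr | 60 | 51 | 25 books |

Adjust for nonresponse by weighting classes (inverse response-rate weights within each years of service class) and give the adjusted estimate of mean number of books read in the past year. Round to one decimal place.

Class response rates: 0–5 yr 16/80 = 20%, 6–7 yr 99/180 = 55%, 8–17 yr 238/340 = 70%, 18–23 yr 75/300 = 25%, 24+ yr 51/60 = 85%.
Inverse-response-rate weighting restores each class to its sampled count, so class totals weight by n_sampled:
  0–5 yr: 80 × 1 = 80
  6–7 yr: 180 × 12 = 2160
  8–17 yr: 340 × 36 = 12,240
  18–23 yr: 300 × 38 = 11,400
  24+ yr: 60 × 25 = 1500
Adjusted estimate = 27,380 / 960 = 28.5208 → 28.5.

28.5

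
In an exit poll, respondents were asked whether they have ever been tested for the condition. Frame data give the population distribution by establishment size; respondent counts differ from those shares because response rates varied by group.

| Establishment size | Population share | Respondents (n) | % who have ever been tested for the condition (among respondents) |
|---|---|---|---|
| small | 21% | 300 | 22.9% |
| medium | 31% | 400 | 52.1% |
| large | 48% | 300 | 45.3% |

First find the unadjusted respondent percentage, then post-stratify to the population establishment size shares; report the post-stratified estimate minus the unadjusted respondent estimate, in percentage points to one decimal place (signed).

Naive respondent-only estimate (weights = respondent counts):
  (300/1000)×22.9 + (400/1000)×52.1 + (300/1000)×45.3 = 41.3%
Reweighting by population establishment size shares:
  0.21×22.9 + 0.31×52.1 + 0.48×45.3 = 42.704%
Difference = 42.704 − 41.3 = 1.404 pp.

+1.4 percentage points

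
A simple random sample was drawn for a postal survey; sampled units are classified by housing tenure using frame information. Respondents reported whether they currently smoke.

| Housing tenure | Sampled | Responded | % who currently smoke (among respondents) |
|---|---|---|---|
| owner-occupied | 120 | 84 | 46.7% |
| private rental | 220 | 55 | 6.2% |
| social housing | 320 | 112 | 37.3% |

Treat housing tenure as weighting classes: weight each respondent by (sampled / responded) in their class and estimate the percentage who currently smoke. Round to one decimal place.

28.6%

Class response rates: owner-occupied 84/120 = 70%, private rental 55/220 = 25%, social housing 112/320 = 35%.
Weighting each respondent by the inverse class response rate inflates each class back to its sampled size, so the class weight is n_sampled:
  owner-occupied: 120 × 46.7 = 5604
  private rental: 220 × 6.2 = 1364
  social housing: 320 × 37.3 = 11,936
Adjusted estimate = 18,904 / 660 = 28.6424 → 28.6%.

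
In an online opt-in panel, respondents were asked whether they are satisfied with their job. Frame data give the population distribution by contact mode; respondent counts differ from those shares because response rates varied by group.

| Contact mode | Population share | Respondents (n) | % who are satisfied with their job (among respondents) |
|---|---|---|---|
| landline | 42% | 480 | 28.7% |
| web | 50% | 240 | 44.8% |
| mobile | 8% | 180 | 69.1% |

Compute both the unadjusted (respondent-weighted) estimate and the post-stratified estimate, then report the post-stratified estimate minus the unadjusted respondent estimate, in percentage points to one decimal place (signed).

Naive respondent-only estimate (weights = respondent counts):
  (480/900)×28.7 + (240/900)×44.8 + (180/900)×69.1 = 41.0733%
Post-stratified estimate weights by population shares:
  0.42×28.7 + 0.5×44.8 + 0.08×69.1 = 39.982%
Difference = 39.982 − 41.0733 = -1.0913 pp.

-1.1 percentage points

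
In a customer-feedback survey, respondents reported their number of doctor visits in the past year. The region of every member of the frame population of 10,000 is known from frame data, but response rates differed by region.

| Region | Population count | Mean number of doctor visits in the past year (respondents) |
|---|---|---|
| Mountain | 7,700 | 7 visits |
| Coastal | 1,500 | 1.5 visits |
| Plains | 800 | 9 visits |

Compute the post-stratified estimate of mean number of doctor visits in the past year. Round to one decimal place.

Each cell contributes population-share × respondent value:
  Mountain: (7,700/10,000) × 7 = 5.39
  Coastal: (1,500/10,000) × 1.5 = 0.225
  Plains: (800/10,000) × 9 = 0.72
Post-stratified estimate = 6.335 → 6.3.

6.3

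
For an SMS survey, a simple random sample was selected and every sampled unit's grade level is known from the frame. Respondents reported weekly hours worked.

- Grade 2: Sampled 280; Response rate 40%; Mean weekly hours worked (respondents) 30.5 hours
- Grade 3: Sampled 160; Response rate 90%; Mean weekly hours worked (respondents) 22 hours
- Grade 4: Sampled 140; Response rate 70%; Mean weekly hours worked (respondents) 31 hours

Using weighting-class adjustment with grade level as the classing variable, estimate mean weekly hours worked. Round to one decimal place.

Each respondent's weight = sampled/responded in their class; summing within a class gives n_sampled, so:
  Grade 2: 280 × 30.5 = 8540
  Grade 3: 160 × 22 = 3520
  Grade 4: 140 × 31 = 4340
Adjusted estimate = 16,400 / 580 = 28.2759 → 28.3.

28.3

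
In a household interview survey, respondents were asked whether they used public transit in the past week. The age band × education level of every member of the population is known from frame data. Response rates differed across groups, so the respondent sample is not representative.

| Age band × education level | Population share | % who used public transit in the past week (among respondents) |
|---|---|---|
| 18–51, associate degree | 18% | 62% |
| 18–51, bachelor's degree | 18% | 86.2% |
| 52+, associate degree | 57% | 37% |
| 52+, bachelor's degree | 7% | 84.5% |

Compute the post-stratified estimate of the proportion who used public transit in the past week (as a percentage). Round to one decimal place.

53.7%

Post-stratification weights by population share, not respondent share:
  18–51, associate degree: 0.18 × 62 = 11.16
  18–51, bachelor's degree: 0.18 × 86.2 = 15.516
  52+, associate degree: 0.57 × 37 = 21.09
  52+, bachelor's degree: 0.07 × 84.5 = 5.915
Post-stratified estimate = 53.681 → 53.7%.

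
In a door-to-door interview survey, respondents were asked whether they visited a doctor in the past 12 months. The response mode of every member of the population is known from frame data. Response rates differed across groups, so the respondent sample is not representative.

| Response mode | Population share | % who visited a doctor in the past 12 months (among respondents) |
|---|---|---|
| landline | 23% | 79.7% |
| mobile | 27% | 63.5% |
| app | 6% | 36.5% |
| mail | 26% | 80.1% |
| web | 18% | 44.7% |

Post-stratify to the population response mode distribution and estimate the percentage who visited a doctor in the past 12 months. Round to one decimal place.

66.5%

Reweight to the known response mode distribution:
  landline: 0.23 × 79.7 = 18.331
  mobile: 0.27 × 63.5 = 17.145
  app: 0.06 × 36.5 = 2.19
  mail: 0.26 × 80.1 = 20.826
  web: 0.18 × 44.7 = 8.046
Post-stratified estimate = 66.538 → 66.5%.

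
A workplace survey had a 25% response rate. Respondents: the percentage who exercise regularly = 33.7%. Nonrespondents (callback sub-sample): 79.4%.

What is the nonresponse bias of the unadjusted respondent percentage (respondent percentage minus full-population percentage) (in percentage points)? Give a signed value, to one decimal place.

Nonresponse fraction = 1 − 0.25 = 0.75.
Bias = (nonresponse fraction) × (respondent percentage − nonrespondent percentage)
     = 0.75 × (33.7 − 79.4) = 0.75 × -45.7 = -34.275.

-34.3 percentage points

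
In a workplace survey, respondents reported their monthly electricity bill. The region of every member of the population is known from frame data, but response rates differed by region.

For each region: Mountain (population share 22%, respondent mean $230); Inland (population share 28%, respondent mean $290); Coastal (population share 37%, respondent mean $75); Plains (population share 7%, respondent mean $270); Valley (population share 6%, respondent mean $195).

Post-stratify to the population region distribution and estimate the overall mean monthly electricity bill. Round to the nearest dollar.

$190

Weight each group's respondent value by its population share:
  Mountain: 0.22 × 230 = 50.6
  Inland: 0.28 × 290 = 81.2
  Coastal: 0.37 × 75 = 27.75
  Plains: 0.07 × 270 = 18.9
  Valley: 0.06 × 195 = 11.7
Post-stratified estimate = 190.15 → $190.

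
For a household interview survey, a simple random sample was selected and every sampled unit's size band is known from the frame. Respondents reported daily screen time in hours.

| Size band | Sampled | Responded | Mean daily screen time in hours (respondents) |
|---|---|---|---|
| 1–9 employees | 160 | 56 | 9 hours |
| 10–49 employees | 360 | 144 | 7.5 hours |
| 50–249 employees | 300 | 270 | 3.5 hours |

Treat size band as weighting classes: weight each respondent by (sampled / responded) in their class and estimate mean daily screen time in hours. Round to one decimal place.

Response rates by class: 1–9 employees 56/160 = 35%, 10–49 employees 144/360 = 40%, 50–249 employees 270/300 = 90%.
Each respondent's weight = sampled/responded in their class; summing within a class gives n_sampled, so:
  1–9 employees: 160 × 9 = 1440
  10–49 employees: 360 × 7.5 = 2700
  50–249 employees: 300 × 3.5 = 1050
Adjusted estimate = 5190 / 820 = 6.32927 → 6.3.

6.3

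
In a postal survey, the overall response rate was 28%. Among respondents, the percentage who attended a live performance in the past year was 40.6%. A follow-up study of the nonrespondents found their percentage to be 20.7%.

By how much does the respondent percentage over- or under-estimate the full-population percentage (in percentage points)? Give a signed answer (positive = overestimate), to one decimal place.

Nonresponse fraction = 1 − 0.28 = 0.72.
Bias = (nonresponse fraction) × (respondent percentage − nonrespondent percentage)
     = 0.72 × (40.6 − 20.7) = 0.72 × 19.9 = 14.328.

+14.3 percentage points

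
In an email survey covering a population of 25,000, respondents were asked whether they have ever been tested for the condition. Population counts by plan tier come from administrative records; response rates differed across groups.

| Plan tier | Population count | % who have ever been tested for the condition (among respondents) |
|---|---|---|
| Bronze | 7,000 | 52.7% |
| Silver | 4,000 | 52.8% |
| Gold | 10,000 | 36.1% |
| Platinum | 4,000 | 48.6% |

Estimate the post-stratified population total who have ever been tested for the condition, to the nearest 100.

11,400

Estimated count per cell = population count × respondent percentage:
  Bronze: 7,000 × 52.7% = 3689
  Silver: 4,000 × 52.8% = 2112
  Gold: 10,000 × 36.1% = 3610
  Platinum: 4,000 × 48.6% = 1944
Estimated total = 11,355 → 11,400.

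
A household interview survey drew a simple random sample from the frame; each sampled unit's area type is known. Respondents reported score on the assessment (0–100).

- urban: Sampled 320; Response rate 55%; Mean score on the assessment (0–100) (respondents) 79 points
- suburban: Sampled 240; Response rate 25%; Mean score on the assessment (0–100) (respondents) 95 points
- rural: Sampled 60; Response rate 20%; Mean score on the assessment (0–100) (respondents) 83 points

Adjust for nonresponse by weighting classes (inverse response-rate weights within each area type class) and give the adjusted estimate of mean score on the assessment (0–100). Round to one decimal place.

85.6

Each respondent's weight = sampled/responded in their class; summing within a class gives n_sampled, so:
  urban: 320 × 79 = 25,280
  suburban: 240 × 95 = 22,800
  rural: 60 × 83 = 4980
Adjusted estimate = 53,060 / 620 = 85.5806 → 85.6.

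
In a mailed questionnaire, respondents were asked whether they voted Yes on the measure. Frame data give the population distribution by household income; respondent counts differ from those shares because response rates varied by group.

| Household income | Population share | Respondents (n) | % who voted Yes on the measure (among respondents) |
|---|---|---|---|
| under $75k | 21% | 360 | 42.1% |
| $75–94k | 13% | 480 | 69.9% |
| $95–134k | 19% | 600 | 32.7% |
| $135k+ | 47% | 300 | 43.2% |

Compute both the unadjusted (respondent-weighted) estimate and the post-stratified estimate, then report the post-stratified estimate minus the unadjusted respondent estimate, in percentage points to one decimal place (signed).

-2.3 percentage points

Unadjusted (pooled respondent) estimate weights by respondent counts:
  (360/1740)×42.1 + (480/1740)×69.9 + (600/1740)×32.7 + (300/1740)×43.2 = 46.7172%
Post-stratifying to population shares instead:
  0.21×42.1 + 0.13×69.9 + 0.19×32.7 + 0.47×43.2 = 44.445%
Difference = 44.445 − 46.7172 = -2.2722 pp.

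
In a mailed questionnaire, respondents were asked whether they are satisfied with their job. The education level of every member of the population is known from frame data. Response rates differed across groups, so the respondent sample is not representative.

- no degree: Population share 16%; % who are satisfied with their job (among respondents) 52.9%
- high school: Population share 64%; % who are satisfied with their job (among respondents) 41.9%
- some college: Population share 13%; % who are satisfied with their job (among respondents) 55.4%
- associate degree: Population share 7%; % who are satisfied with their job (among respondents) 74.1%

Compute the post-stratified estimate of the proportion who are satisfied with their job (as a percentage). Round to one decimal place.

Reweight to the known education level distribution:
  no degree: 0.16 × 52.9 = 8.464
  high school: 0.64 × 41.9 = 26.816
  some college: 0.13 × 55.4 = 7.202
  associate degree: 0.07 × 74.1 = 5.187
Post-stratified estimate = 47.669 → 47.7%.

47.7%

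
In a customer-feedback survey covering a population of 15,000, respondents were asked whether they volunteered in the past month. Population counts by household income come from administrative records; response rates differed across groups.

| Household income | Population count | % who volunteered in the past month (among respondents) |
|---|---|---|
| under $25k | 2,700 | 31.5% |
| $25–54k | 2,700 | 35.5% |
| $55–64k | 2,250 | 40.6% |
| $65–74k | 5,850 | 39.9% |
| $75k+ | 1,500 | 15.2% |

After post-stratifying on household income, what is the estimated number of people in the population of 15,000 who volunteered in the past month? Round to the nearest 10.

5,280

Each cell contributes its population count × the respondent rate:
  under $25k: 2,700 × 31.5% = 850.5
  $25–54k: 2,700 × 35.5% = 958.5
  $55–64k: 2,250 × 40.6% = 913.5
  $65–74k: 5,850 × 39.9% = 2334.15
  $75k+: 1,500 × 15.2% = 228
Estimated total = 5284.65 → 5,280.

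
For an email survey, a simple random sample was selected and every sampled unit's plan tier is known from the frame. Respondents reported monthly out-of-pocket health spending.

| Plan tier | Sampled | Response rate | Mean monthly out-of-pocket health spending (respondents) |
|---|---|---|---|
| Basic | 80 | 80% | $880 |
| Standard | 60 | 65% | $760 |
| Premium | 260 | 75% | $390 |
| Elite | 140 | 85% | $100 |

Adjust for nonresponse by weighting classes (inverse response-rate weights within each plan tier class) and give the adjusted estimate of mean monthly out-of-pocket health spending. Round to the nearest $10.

$430

With weight = n_sampled/n_responded per class, the weighted class total is n_sampled:
  Basic: 80 × 880 = 70,400
  Standard: 60 × 760 = 45,600
  Premium: 260 × 390 = 101,400
  Elite: 140 × 100 = 14,000
Adjusted estimate = 231,400 / 540 = 428.519 → $430.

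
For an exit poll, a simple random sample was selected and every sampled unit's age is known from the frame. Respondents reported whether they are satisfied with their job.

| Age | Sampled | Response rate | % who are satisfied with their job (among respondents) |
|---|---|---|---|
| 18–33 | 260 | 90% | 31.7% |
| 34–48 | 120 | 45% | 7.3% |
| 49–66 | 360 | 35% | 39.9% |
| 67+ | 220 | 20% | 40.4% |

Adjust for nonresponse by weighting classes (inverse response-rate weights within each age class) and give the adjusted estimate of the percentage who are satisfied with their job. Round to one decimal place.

Weighting each respondent by the inverse class response rate inflates each class back to its sampled size, so the class weight is n_sampled:
  18–33: 260 × 31.7 = 8242
  34–48: 120 × 7.3 = 876
  49–66: 360 × 39.9 = 14,364
  67+: 220 × 40.4 = 8888
Adjusted estimate = 32,370 / 960 = 33.7188 → 33.7%.

33.7%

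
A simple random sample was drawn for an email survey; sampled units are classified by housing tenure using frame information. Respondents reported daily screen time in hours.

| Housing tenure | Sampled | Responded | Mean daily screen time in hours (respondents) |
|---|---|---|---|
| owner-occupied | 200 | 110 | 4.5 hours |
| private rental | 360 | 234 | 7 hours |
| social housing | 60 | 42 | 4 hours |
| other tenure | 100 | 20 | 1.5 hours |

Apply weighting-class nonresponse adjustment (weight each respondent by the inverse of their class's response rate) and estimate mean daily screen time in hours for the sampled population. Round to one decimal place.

Response rates by class: owner-occupied 110/200 = 55%, private rental 234/360 = 65%, social housing 42/60 = 70%, other tenure 20/100 = 20%.
Weighting each respondent by the inverse class response rate inflates each class back to its sampled size, so the class weight is n_sampled:
  owner-occupied: 200 × 4.5 = 900
  private rental: 360 × 7 = 2520
  social housing: 60 × 4 = 240
  other tenure: 100 × 1.5 = 150
Adjusted estimate = 3810 / 720 = 5.29167 → 5.3.

5.3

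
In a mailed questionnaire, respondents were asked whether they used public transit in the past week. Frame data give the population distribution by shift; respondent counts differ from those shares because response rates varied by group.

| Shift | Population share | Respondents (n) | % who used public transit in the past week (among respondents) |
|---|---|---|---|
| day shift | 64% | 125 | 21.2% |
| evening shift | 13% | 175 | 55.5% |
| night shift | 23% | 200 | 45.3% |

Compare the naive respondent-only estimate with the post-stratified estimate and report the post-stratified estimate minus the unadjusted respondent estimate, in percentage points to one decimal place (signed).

Unadjusted (pooled respondent) estimate weights by respondent counts:
  (125/500)×21.2 + (175/500)×55.5 + (200/500)×45.3 = 42.845%
Reweighting by population shift shares:
  0.64×21.2 + 0.13×55.5 + 0.23×45.3 = 31.202%
Difference = 31.202 − 42.845 = -11.643 pp.

-11.6 percentage points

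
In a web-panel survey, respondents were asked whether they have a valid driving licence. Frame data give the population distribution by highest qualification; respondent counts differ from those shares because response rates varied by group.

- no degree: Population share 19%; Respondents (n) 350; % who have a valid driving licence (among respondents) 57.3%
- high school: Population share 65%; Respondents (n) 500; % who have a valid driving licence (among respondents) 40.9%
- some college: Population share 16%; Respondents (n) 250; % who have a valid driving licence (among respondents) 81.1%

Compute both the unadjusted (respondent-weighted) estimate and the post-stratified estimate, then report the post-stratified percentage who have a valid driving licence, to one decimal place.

50.4%

Naive respondent-only estimate (weights = respondent counts):
  (350/1100)×57.3 + (500/1100)×40.9 + (250/1100)×81.1 = 55.2545%
Post-stratifying to population shares instead:
  0.19×57.3 + 0.65×40.9 + 0.16×81.1 = 50.448%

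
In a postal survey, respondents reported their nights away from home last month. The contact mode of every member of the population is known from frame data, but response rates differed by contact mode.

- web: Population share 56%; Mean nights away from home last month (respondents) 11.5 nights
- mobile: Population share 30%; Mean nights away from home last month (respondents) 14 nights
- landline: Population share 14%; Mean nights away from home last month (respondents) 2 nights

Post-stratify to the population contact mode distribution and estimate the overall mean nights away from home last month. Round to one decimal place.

10.9

Each cell contributes population-share × respondent value:
  web: 0.56 × 11.5 = 6.44
  mobile: 0.3 × 14 = 4.2
  landline: 0.14 × 2 = 0.28
Post-stratified estimate = 10.92 → 10.9.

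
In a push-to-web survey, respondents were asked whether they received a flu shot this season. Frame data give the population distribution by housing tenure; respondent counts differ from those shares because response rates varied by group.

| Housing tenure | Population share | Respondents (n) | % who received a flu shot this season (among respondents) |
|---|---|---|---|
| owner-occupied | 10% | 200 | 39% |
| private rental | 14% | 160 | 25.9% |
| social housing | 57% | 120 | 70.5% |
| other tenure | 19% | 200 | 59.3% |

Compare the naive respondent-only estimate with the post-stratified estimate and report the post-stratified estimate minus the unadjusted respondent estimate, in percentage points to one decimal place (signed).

Unadjusted (pooled respondent) estimate weights by respondent counts:
  (200/680)×39 + (160/680)×25.9 + (120/680)×70.5 + (200/680)×59.3 = 47.4471%
Post-stratified estimate weights by population shares:
  0.1×39 + 0.14×25.9 + 0.57×70.5 + 0.19×59.3 = 58.978%
Difference = 58.978 − 47.4471 = 11.5309 pp.

+11.5 percentage points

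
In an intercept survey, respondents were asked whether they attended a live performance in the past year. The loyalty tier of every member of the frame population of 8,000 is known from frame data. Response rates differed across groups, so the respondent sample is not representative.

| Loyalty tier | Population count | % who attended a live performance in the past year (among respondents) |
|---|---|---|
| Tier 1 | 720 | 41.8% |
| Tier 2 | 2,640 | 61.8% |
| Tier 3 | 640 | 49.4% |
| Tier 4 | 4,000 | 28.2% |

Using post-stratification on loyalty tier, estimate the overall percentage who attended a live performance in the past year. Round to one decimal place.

42.2%

Each cell contributes population-share × respondent value:
  Tier 1: (720/8,000) × 41.8 = 3.762
  Tier 2: (2,640/8,000) × 61.8 = 20.394
  Tier 3: (640/8,000) × 49.4 = 3.952
  Tier 4: (4,000/8,000) × 28.2 = 14.1
Post-stratified estimate = 42.208 → 42.2%.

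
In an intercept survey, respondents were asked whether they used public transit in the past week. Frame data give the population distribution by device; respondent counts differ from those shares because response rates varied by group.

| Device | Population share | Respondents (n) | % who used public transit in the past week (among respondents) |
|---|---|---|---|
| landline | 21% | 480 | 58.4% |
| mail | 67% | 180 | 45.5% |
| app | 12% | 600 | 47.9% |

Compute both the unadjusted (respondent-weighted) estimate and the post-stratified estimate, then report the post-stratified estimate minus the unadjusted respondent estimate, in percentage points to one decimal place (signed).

-3.1 percentage points

Unadjusted (pooled respondent) estimate weights by respondent counts:
  (480/1260)×58.4 + (180/1260)×45.5 + (600/1260)×47.9 = 51.5571%
Reweighting by population device shares:
  0.21×58.4 + 0.67×45.5 + 0.12×47.9 = 48.497%
Difference = 48.497 − 51.5571 = -3.0601 pp.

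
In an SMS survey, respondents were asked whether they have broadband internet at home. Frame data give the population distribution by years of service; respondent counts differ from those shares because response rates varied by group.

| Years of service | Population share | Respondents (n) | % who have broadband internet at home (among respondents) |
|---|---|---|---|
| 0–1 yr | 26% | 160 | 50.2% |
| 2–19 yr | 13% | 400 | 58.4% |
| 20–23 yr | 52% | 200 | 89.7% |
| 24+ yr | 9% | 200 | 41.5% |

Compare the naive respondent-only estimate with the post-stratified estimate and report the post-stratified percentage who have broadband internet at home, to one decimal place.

71.0%

Without adjustment, the pooled respondent share is:
  (160/960)×50.2 + (400/960)×58.4 + (200/960)×89.7 + (200/960)×41.5 = 60.0333%
Post-stratified estimate weights by population shares:
  0.26×50.2 + 0.13×58.4 + 0.52×89.7 + 0.09×41.5 = 71.023%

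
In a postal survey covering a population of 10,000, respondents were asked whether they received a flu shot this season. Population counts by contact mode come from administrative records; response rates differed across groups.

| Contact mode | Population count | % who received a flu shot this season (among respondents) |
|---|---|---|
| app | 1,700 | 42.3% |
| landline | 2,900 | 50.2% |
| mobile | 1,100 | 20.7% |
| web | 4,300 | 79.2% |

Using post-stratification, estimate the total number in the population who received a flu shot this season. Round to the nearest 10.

Apply each group's respondent rate to its population count:
  app: 1,700 × 42.3% = 719.1
  landline: 2,900 × 50.2% = 1455.8
  mobile: 1,100 × 20.7% = 227.7
  web: 4,300 × 79.2% = 3405.6
Estimated total = 5808.2 → 5,810.

5,810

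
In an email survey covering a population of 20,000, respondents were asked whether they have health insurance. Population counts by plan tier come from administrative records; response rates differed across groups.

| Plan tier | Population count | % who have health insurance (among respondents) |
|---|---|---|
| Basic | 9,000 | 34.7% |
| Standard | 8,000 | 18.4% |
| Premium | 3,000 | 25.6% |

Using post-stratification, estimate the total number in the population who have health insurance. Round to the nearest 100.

Each cell contributes its population count × the respondent rate:
  Basic: 9,000 × 34.7% = 3123
  Standard: 8,000 × 18.4% = 1472
  Premium: 3,000 × 25.6% = 768
Estimated total = 5363 → 5,400.

5,400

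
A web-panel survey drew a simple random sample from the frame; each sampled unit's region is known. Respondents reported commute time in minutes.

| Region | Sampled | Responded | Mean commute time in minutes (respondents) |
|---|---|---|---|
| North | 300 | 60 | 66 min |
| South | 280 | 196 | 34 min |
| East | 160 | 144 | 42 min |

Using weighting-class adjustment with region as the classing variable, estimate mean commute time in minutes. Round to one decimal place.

Class response rates: North 60/300 = 20%, South 196/280 = 70%, East 144/160 = 90%.
With weight = n_sampled/n_responded per class, the weighted class total is n_sampled:
  North: 300 × 66 = 19,800
  South: 280 × 34 = 9520
  East: 160 × 42 = 6720
Adjusted estimate = 36,040 / 740 = 48.7027 → 48.7.

48.7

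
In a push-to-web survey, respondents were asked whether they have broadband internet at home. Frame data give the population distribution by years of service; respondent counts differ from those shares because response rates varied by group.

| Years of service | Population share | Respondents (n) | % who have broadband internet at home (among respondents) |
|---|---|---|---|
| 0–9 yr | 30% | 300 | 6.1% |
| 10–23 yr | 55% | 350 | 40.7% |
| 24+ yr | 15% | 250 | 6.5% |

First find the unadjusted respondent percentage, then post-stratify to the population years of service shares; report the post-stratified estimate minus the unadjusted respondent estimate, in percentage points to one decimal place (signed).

Unadjusted (pooled respondent) estimate weights by respondent counts:
  (300/900)×6.1 + (350/900)×40.7 + (250/900)×6.5 = 19.6667%
Post-stratified estimate weights by population shares:
  0.3×6.1 + 0.55×40.7 + 0.15×6.5 = 25.19%
Difference = 25.19 − 19.6667 = 5.5233 pp.

+5.5 percentage points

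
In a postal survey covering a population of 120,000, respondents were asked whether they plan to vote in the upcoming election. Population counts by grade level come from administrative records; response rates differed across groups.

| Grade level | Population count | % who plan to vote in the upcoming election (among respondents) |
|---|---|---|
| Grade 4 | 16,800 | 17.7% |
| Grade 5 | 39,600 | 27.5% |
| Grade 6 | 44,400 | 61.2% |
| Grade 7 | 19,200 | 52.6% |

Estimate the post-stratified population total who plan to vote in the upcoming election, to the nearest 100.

Estimated count per cell = population count × respondent percentage:
  Grade 4: 16,800 × 17.7% = 2973.6
  Grade 5: 39,600 × 27.5% = 10,890
  Grade 6: 44,400 × 61.2% = 27172.8
  Grade 7: 19,200 × 52.6% = 10099.2
Estimated total = 51135.6 → 51,100.

51,100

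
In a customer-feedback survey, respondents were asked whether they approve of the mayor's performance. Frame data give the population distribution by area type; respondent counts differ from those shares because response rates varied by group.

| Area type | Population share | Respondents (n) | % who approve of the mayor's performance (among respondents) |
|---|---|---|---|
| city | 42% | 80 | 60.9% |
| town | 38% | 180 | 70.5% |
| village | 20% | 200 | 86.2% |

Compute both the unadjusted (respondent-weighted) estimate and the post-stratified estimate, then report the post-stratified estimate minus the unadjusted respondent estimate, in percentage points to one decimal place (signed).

Without adjustment, the pooled respondent share is:
  (80/460)×60.9 + (180/460)×70.5 + (200/460)×86.2 = 75.6565%
Post-stratified estimate weights by population shares:
  0.42×60.9 + 0.38×70.5 + 0.2×86.2 = 69.608%
Difference = 69.608 − 75.6565 = -6.0485 pp.

-6.0 percentage points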